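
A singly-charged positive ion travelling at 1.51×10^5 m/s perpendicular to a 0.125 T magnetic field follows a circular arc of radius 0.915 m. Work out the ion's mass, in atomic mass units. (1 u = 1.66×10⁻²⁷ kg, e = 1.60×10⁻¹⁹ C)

qvB = mv²/r ⇒ m = qBr/v.
m = (1×1.60×10^-19)(0.125)(0.915) / (1.51×10^5) = 1.21×10^-25 kg = 73.0 u.

m ≈ 73.0 u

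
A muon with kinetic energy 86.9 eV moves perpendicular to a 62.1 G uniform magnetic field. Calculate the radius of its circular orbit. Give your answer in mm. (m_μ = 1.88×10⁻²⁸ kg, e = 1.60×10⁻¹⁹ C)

Convert the energy: K = 86.9 eV = 1.39×10^-17 J.
v = √(2K/m) = √(2·1.39×10^-17/1.88×10^-28) = 3.85×10^5 m/s.
r = mv/(qB) = (1.88×10^-28)(3.85×10^5) / [(1×1.60×10^-19)(6.21×10^-3)] = 0.0728 m.

r ≈ 72.8 mm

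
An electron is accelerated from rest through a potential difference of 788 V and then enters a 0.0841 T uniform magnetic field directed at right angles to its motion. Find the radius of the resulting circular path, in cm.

r ≈ 0.113 cm

The kinetic energy gained is K = qV = (1×1.60×10^-19)(788) = 1.26×10^-16 J.
v = √(2K/m) = 1.66×10^7 m/s.
r = mv/(qB) = (9.11×10^-31)(1.66×10^7) / [(1×1.60×10^-19)(0.0841)] = 1.13×10^-3 m.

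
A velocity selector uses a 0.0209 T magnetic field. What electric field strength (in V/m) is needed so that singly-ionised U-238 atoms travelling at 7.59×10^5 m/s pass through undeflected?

E ≈ 1.59×10^4 V/m

qE = qvB ⇒ E = vB = (7.59×10^5)(0.0209) = 1.59×10^4 V/m.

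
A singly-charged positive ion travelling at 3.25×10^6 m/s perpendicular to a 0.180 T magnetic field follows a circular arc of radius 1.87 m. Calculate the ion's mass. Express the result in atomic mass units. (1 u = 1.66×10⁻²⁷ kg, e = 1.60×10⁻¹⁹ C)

m ≈ 9.98 u

qvB = mv²/r ⇒ m = qBr/v.
m = (1×1.60×10^-19)(0.180)(1.87) / (3.25×10^6) = 1.66×10^-26 kg = 9.98 u.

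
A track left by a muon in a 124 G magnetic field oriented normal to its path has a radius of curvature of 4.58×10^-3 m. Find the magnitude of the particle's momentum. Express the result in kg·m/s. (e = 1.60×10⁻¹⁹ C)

p ≈ 9.09×10^-24 kg·m/s

Since qvB = mv²/r, the momentum p = mv = qBr.
p = (1×1.60×10^-19)(0.0124)(4.58×10^-3) = 9.09×10^-24 kg·m/s.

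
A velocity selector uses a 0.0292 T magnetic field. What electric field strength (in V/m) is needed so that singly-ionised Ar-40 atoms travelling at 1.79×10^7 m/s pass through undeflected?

qE = qvB ⇒ E = vB = (1.79×10^7)(0.0292) = 5.23×10^5 V/m.

E ≈ 5.23×10^5 V/m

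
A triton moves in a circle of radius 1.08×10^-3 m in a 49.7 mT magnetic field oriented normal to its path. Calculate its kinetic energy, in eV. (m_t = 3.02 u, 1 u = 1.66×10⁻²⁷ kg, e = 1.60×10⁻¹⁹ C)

v = qBr/m = (1×1.60×10^-19)(0.0497)(1.08×10^-3) / (5.01×10^-27) = 1710 m/s.
K = ½mv² = 0.5·(5.01×10^-27)·(1710)² = 7.36×10^-21 J = 0.0460 eV.

K ≈ 0.0460 eV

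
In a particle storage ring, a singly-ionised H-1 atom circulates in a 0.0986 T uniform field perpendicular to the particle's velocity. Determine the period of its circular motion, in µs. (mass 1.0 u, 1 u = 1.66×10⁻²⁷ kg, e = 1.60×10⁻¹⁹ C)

T ≈ 0.661 µs

The cyclotron period is independent of speed: T = 2πm/(qB).
T = 2π(1.66×10^-27) / [(1×1.60×10^-19)(0.0986)] = 6.61×10^-7 s.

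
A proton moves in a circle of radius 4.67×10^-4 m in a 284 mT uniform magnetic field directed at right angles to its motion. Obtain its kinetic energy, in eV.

K ≈ 0.843 eV

v = qBr/m = (1×1.60×10^-19)(0.284)(4.67×10^-4) / (1.67×10^-27) = 1.27×10^4 m/s.
K = ½mv² = 0.5·(1.67×10^-27)·(1.27×10^4)² = 1.35×10^-19 J = 0.843 eV.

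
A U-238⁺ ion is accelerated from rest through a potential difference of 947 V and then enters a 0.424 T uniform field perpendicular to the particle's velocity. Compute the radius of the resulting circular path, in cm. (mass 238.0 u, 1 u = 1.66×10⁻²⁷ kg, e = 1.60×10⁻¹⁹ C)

The kinetic energy gained is K = qV = (1×1.60×10^-19)(947) = 1.52×10^-16 J.
v = √(2K/m) = 2.77×10^4 m/s.
r = mv/(qB) = (3.95×10^-25)(2.77×10^4) / [(1×1.60×10^-19)(0.424)] = 0.161 m.

r ≈ 16.1 cm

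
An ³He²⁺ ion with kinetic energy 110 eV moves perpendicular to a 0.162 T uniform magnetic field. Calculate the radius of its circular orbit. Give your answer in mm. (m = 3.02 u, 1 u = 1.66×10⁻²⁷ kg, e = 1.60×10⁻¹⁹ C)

r ≈ 8.10 mm

Convert the energy: K = 110 eV = 1.76×10^-17 J.
v = √(2K/m) = √(2·1.76×10^-17/5.01×10^-27) = 8.38×10^4 m/s.
r = mv/(qB) = (5.01×10^-27)(8.38×10^4) / [(2×1.60×10^-19)(0.162)] = 8.10×10^-3 m.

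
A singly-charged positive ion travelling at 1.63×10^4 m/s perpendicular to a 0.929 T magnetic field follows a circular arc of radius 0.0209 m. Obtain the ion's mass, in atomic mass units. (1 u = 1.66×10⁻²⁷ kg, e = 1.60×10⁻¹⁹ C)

qvB = mv²/r ⇒ m = qBr/v.
m = (1×1.60×10^-19)(0.929)(0.0209) / (1.63×10^4) = 1.91×10^-25 kg = 115 u.

m ≈ 115 u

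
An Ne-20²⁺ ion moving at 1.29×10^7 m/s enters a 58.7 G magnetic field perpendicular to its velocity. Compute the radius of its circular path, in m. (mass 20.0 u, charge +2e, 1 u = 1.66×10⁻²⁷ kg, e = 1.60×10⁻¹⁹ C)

The magnetic force provides the centripetal force: qvB = mv²/r, so r = mv/(qB).
r = (3.32×10^-26 kg)(1.29×10^7 m/s) / [(2×1.60×10^-19 C)(5.87×10^-3 T)] = 228 m.

r ≈ 228 m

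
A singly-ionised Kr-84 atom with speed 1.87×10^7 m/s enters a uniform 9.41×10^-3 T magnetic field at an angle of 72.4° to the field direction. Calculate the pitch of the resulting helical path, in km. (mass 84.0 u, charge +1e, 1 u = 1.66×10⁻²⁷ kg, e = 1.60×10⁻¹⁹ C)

pitch ≈ 3.29 km

The velocity component along B is v∥ = v cos72.4° = 5.65×10^6 m/s.
The cyclotron period T = 2πm/(qB) = 5.82×10^-4 s is set by m, q, B alone.
Pitch = v∥·T = (5.65×10^6)(5.82×10^-4) = 3290 m.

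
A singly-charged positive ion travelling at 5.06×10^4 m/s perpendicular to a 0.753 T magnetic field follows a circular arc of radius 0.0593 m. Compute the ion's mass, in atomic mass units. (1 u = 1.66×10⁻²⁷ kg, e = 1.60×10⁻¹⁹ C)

m ≈ 85.1 u

qvB = mv²/r ⇒ m = qBr/v.
m = (1×1.60×10^-19)(0.753)(0.0593) / (5.06×10^4) = 1.41×10^-25 kg = 85.1 u.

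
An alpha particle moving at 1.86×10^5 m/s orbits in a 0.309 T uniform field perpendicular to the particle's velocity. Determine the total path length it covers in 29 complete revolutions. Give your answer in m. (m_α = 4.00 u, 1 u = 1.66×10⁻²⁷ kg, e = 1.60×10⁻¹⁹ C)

r = mv/(qB) = 0.0125 m, so one revolution covers 2πr = 0.0785 m.
In 29 revolutions: L = 29·2πr = 2.28 m.

L ≈ 2.28 m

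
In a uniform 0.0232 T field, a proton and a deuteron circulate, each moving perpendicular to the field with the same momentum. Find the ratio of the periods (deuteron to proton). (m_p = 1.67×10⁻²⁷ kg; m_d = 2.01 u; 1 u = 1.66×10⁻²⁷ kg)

ratio ≈ 2.00

T = 2πm/(qB) is independent of speed, so T₂/T₁ = (m₂/q₂)/(m₁/q₁).
T_{deuteron}/T_{proton} = (3.34×10^-27/1e) / (1.67×10^-27/1e) = 2.00.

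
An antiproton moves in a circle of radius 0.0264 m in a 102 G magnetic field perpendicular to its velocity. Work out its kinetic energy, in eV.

K ≈ 3.47 eV

v = qBr/m = (1×1.60×10^-19)(0.0102)(0.0264) / (1.67×10^-27) = 2.58×10^4 m/s.
K = ½mv² = 0.5·(1.67×10^-27)·(2.58×10^4)² = 5.56×10^-19 J = 3.47 eV.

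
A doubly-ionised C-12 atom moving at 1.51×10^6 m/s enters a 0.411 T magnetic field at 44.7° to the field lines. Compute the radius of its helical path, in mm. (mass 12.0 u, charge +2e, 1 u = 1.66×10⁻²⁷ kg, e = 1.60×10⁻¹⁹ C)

r ≈ 161 mm

Only the perpendicular component v⊥ = v sin44.7° = 1.06×10^6 m/s is bent by the field.
r = m v⊥ /(qB) = (1.99×10^-26)(1.06×10^6) / [(2×1.60×10^-19)(0.411)] = 0.161 m.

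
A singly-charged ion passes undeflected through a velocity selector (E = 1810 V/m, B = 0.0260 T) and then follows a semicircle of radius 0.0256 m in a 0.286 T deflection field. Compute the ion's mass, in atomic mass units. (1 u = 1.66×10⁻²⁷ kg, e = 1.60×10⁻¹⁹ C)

v = E/B₁ = 6.96×10^4 m/s.
From r = mv/(qB₂), m = qB₂r/v = (1×1.60×10^-19)(0.286)(0.0256) / (6.96×10^4) = 1.68×10^-26 kg.
In atomic mass units: m = 1.68×10^-26 / 1.66×10^-27 = 10.1 u.

m ≈ 10.1 u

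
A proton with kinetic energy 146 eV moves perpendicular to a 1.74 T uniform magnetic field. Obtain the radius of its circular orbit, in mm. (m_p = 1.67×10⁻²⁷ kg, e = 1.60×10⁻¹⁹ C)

Convert the energy: K = 146 eV = 2.34×10^-17 J.
v = √(2K/m) = √(2·2.34×10^-17/1.67×10^-27) = 1.67×10^5 m/s.
r = mv/(qB) = (1.67×10^-27)(1.67×10^5) / [(1×1.60×10^-19)(1.74)] = 1.00×10^-3 m.

r ≈ 1.00 mm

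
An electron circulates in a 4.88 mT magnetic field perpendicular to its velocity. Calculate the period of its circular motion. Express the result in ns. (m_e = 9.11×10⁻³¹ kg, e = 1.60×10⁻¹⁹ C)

The cyclotron period is independent of speed: T = 2πm/(qB).
T = 2π(9.11×10^-31) / [(1×1.60×10^-19)(4.88×10^-3)] = 7.33×10^-9 s.

T ≈ 7.33 ns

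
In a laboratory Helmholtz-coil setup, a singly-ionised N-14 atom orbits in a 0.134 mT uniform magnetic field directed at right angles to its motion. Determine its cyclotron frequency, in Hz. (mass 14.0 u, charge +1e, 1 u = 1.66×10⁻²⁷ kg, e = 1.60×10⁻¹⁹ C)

f = qB/(2πm) = (1×1.60×10^-19)(1.34×10^-4) / [2π(2.32×10^-26)] = 147 Hz.

f ≈ 147 Hz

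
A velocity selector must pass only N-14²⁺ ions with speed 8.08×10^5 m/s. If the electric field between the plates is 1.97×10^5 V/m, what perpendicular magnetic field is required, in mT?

qE = qvB ⇒ B = E/v = (1.97×10^5) / (8.08×10^5) = 0.244 T.

B ≈ 244 mT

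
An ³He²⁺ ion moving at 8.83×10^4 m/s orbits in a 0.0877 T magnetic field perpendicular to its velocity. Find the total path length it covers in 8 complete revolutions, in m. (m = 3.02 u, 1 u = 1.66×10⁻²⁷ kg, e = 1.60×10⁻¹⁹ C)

L ≈ 0.793 m

r = mv/(qB) = 0.0158 m, so one revolution covers 2πr = 0.0991 m.
In 8 revolutions: L = 8·2πr = 0.793 m.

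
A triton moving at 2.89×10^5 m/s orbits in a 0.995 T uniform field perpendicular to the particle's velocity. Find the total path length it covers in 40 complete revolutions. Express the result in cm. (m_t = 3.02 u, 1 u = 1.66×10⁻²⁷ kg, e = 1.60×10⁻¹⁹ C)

L ≈ 229 cm

r = mv/(qB) = 9.10×10^-3 m, so one revolution covers 2πr = 0.0572 m.
In 40 revolutions: L = 40·2πr = 2.29 m.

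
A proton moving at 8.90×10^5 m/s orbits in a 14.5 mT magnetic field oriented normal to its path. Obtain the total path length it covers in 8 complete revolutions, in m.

r = mv/(qB) = 0.641 m, so one revolution covers 2πr = 4.03 m.
In 8 revolutions: L = 8·2πr = 32.2 m.

L ≈ 32.2 m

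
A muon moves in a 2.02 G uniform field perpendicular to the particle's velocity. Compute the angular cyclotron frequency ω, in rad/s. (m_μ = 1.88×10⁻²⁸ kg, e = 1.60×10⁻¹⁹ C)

ω ≈ 1.72×10^5 rad/s

ω = qB/m = (1×1.60×10^-19)(2.02×10^-4) / (1.88×10^-28) = 1.72×10^5 rad/s.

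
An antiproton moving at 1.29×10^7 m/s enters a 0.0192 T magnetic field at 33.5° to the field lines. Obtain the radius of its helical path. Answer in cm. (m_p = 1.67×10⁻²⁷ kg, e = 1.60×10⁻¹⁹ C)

r ≈ 387 cm

Only the perpendicular component v⊥ = v sin33.5° = 7.12×10^6 m/s is bent by the field.
r = m v⊥ /(qB) = (1.67×10^-27)(7.12×10^6) / [(1×1.60×10^-19)(0.0192)] = 3.87 m.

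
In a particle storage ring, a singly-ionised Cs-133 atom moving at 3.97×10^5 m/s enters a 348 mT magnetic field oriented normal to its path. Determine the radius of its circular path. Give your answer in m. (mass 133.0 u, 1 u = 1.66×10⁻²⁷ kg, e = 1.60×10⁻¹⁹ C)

The magnetic force provides the centripetal force: qvB = mv²/r, so r = mv/(qB).
r = (2.21×10^-25 kg)(3.97×10^5 m/s) / [(1×1.60×10^-19 C)(0.348 T)] = 1.57 m.

r ≈ 1.57 m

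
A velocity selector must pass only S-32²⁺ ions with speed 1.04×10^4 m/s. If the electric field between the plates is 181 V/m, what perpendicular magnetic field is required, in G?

B ≈ 174 G

qE = qvB ⇒ B = E/v = (181) / (1.04×10^4) = 0.0174 T.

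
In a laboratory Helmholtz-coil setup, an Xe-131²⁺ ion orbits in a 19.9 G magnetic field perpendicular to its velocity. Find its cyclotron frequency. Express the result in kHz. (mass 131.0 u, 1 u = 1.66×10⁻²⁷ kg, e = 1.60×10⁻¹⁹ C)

f ≈ 0.466 kHz

f = qB/(2πm) = (2×1.60×10^-19)(1.99×10^-3) / [2π(2.17×10^-25)] = 466 Hz.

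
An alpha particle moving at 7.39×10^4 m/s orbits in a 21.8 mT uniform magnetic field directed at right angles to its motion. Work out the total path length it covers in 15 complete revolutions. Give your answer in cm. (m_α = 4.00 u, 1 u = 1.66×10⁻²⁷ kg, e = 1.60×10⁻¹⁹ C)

L ≈ 663 cm

r = mv/(qB) = 0.0703 m, so one revolution covers 2πr = 0.442 m.
In 15 revolutions: L = 15·2πr = 6.63 m.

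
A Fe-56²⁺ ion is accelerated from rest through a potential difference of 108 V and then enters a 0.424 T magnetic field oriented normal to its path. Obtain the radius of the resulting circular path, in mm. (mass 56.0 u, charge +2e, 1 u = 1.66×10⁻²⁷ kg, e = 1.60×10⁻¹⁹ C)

The kinetic energy gained is K = qV = (2×1.60×10^-19)(108) = 3.46×10^-17 J.
v = √(2K/m) = 2.73×10^4 m/s.
r = mv/(qB) = (9.30×10^-26)(2.73×10^4) / [(2×1.60×10^-19)(0.424)] = 0.0187 m.

r ≈ 18.7 mm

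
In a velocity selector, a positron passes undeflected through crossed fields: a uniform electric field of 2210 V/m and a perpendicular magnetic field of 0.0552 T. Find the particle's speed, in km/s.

v ≈ 40.0 km/s

For zero net force, qE = qvB, so v = E/B.
v = (2210) / (0.0552) = 4.00×10^4 m/s.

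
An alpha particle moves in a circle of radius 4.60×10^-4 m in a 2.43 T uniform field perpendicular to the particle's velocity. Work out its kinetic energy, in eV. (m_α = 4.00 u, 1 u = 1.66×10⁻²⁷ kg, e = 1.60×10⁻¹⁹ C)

v = qBr/m = (2×1.60×10^-19)(2.43)(4.60×10^-4) / (6.64×10^-27) = 5.39×10^4 m/s.
K = ½mv² = 0.5·(6.64×10^-27)·(5.39×10^4)² = 9.63×10^-18 J = 60.2 eV.

K ≈ 60.2 eV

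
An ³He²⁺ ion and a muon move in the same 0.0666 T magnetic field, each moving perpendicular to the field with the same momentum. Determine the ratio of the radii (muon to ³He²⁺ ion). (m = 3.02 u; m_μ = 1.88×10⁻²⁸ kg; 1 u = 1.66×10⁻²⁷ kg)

ratio ≈ 2.00

r = p/(qB) ⇒ at equal p, r ∝ 1/q.
r_{muon}/r_{³He²⁺ ion} = 2.00.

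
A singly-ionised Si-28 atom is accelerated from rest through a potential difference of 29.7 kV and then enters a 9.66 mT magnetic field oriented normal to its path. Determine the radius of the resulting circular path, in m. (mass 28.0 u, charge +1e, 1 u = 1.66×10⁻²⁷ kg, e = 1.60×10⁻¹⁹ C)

r ≈ 13.6 m

The kinetic energy gained is K = qV = (1×1.60×10^-19)(2.97×10^4) = 4.75×10^-15 J.
v = √(2K/m) = 4.52×10^5 m/s.
r = mv/(qB) = (4.65×10^-26)(4.52×10^5) / [(1×1.60×10^-19)(9.66×10^-3)] = 13.6 m.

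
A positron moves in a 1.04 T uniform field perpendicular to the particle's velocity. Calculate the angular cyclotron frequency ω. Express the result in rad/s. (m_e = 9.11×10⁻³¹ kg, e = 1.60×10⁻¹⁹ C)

ω ≈ 1.83×10^11 rad/s

ω = qB/m = (1×1.60×10^-19)(1.04) / (9.11×10^-31) = 1.83×10^11 rad/s.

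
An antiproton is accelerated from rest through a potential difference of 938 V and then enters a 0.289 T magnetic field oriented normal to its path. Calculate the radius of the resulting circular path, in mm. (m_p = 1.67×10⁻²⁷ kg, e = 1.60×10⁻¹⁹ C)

The kinetic energy gained is K = qV = (1×1.60×10^-19)(938) = 1.50×10^-16 J.
v = √(2K/m) = 4.24×10^5 m/s.
r = mv/(qB) = (1.67×10^-27)(4.24×10^5) / [(1×1.60×10^-19)(0.289)] = 0.0153 m.

r ≈ 15.3 mm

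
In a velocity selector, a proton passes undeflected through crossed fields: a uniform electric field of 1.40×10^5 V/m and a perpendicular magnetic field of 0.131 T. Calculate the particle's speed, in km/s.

For zero net force, qE = qvB, so v = E/B.
v = (1.40×10^5) / (0.131) = 1.07×10^6 m/s.

v ≈ 1070 km/s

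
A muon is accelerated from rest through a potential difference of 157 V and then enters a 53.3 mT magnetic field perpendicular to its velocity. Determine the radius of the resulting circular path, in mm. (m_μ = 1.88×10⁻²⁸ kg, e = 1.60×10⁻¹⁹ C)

r ≈ 11.4 mm

The kinetic energy gained is K = qV = (1×1.60×10^-19)(157) = 2.51×10^-17 J.
v = √(2K/m) = 5.17×10^5 m/s.
r = mv/(qB) = (1.88×10^-28)(5.17×10^5) / [(1×1.60×10^-19)(0.0533)] = 0.0114 m.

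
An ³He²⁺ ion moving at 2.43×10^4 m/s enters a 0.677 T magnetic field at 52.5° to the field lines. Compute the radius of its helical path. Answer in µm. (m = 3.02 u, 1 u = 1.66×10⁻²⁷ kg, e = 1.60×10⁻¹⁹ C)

Only the perpendicular component v⊥ = v sin52.5° = 1.93×10^4 m/s is bent by the field.
r = m v⊥ /(qB) = (5.01×10^-27)(1.93×10^4) / [(2×1.60×10^-19)(0.677)] = 4.46×10^-4 m.

r ≈ 446 µm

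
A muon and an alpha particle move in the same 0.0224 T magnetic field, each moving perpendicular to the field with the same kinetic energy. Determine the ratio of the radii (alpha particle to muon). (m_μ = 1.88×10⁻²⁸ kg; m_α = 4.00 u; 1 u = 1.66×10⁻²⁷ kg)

ratio ≈ 2.97

r = √(2mK)/(qB) ⇒ at equal K, r ∝ √m/q.
r_{alpha particle}/r_{muon} = 2.97.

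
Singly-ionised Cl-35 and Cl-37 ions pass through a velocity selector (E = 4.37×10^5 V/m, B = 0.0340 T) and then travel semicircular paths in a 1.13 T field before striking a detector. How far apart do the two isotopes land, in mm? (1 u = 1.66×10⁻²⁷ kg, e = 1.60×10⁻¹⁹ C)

Δd ≈ 472 mm

Both emerge at v = E/B₁ = 1.29×10^7 m/s.
r = mv/(qB₂), so r₁ = 4.130 m and r₂ = 4.366 m, giving Δr = 0.236 m.
After a semicircle each ion lands a diameter 2r from the entry slit, so the separation is 2Δr = 0.472 m.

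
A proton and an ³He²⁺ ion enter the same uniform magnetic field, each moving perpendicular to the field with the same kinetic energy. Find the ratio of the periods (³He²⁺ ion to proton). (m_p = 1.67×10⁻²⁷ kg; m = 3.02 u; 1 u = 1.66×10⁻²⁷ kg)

T = 2πm/(qB) is independent of speed, so T₂/T₁ = (m₂/q₂)/(m₁/q₁).
T_{³He²⁺ ion}/T_{proton} = (5.01×10^-27/2e) / (1.67×10^-27/1e) = 1.50.

ratio ≈ 1.50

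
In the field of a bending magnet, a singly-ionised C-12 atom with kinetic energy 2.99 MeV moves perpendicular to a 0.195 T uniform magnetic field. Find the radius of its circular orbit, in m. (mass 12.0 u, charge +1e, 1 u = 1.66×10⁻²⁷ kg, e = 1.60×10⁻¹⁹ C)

Convert the energy: K = 2.99 MeV = 4.78×10^-13 J.
v = √(2K/m) = √(2·4.78×10^-13/1.99×10^-26) = 6.93×10^6 m/s.
r = mv/(qB) = (1.99×10^-26)(6.93×10^6) / [(1×1.60×10^-19)(0.195)] = 4.42 m.

r ≈ 4.42 m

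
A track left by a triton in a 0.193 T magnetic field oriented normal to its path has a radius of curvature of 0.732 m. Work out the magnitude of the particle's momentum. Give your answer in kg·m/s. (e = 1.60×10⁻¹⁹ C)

Since qvB = mv²/r, the momentum p = mv = qBr.
p = (1×1.60×10^-19)(0.193)(0.732) = 2.26×10^-20 kg·m/s.

p ≈ 2.26×10^-20 kg·m/s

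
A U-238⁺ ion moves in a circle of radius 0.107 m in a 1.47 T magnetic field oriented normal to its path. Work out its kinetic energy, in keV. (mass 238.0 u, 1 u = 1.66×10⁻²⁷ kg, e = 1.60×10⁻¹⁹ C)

K ≈ 5.01 keV

v = qBr/m = (1×1.60×10^-19)(1.47)(0.107) / (3.95×10^-25) = 6.37×10^4 m/s.
K = ½mv² = 0.5·(3.95×10^-25)·(6.37×10^4)² = 8.02×10^-16 J = 5.01 keV.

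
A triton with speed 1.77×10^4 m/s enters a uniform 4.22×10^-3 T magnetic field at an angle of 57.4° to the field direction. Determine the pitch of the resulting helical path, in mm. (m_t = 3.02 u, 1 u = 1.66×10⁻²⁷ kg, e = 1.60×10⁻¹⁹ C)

The velocity component along B is v∥ = v cos57.4° = 9540 m/s.
The cyclotron period T = 2πm/(qB) = 4.67×10^-5 s is set by m, q, B alone.
Pitch = v∥·T = (9540)(4.67×10^-5) = 0.445 m.

pitch ≈ 445 mm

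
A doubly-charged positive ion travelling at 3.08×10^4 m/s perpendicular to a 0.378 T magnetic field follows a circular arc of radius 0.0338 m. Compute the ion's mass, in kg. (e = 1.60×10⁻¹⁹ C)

m ≈ 1.33×10^-25 kg

qvB = mv²/r ⇒ m = qBr/v.
m = (2×1.60×10^-19)(0.378)(0.0338) / (3.08×10^4) = 1.33×10^-25 kg.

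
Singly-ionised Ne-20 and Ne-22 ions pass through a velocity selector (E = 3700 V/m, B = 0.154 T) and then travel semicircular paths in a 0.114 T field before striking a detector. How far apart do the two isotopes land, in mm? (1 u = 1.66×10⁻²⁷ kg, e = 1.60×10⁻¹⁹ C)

Δd ≈ 8.75 mm

Both emerge at v = E/B₁ = 2.40×10^4 m/s.
r = mv/(qB₂), so r₁ = 0.04373 m and r₂ = 0.04810 m, giving Δr = 4.37×10^-3 m.
After a semicircle each ion lands a diameter 2r from the entry slit, so the separation is 2Δr = 8.75×10^-3 m.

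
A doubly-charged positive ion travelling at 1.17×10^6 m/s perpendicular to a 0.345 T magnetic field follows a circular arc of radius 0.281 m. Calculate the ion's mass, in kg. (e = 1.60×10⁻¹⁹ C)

m ≈ 2.65×10^-26 kg

qvB = mv²/r ⇒ m = qBr/v.
m = (2×1.60×10^-19)(0.345)(0.281) / (1.17×10^6) = 2.65×10^-26 kg.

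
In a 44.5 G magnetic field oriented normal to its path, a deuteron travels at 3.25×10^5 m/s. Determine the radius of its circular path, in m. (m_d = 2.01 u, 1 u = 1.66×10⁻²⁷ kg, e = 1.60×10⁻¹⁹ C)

r ≈ 1.52 m

The magnetic force provides the centripetal force: qvB = mv²/r, so r = mv/(qB).
r = (3.34×10^-27 kg)(3.25×10^5 m/s) / [(1×1.60×10^-19 C)(4.45×10^-3 T)] = 1.52 m.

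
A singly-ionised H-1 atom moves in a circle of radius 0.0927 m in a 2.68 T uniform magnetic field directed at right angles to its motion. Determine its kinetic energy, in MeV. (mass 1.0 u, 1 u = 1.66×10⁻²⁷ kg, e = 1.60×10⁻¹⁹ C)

v = qBr/m = (1×1.60×10^-19)(2.68)(0.0927) / (1.66×10^-27) = 2.39×10^7 m/s.
K = ½mv² = 0.5·(1.66×10^-27)·(2.39×10^7)² = 4.76×10^-13 J = 2.97 MeV.

K ≈ 2.97 MeV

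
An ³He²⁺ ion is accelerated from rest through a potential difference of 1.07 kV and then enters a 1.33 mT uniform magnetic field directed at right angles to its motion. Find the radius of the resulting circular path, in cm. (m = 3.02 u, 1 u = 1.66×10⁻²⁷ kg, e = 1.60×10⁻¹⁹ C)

r ≈ 435 cm

The kinetic energy gained is K = qV = (2×1.60×10^-19)(1070) = 3.42×10^-16 J.
v = √(2K/m) = 3.70×10^5 m/s.
r = mv/(qB) = (5.01×10^-27)(3.70×10^5) / [(2×1.60×10^-19)(1.33×10^-3)] = 4.35 m.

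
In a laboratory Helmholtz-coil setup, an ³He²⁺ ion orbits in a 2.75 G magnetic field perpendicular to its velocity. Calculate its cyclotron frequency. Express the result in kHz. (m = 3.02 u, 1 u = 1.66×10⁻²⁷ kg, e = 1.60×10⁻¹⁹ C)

f = qB/(2πm) = (2×1.60×10^-19)(2.75×10^-4) / [2π(5.01×10^-27)] = 2790 Hz.

f ≈ 2.79 kHz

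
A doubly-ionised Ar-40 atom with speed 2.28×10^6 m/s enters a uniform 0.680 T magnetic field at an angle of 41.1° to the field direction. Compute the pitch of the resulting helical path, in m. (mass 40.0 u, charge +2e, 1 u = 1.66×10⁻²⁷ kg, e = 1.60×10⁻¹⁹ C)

The velocity component along B is v∥ = v cos41.1° = 1.72×10^6 m/s.
The cyclotron period T = 2πm/(qB) = 1.92×10^-6 s is set by m, q, B alone.
Pitch = v∥·T = (1.72×10^6)(1.92×10^-6) = 3.29 m.

pitch ≈ 3.29 m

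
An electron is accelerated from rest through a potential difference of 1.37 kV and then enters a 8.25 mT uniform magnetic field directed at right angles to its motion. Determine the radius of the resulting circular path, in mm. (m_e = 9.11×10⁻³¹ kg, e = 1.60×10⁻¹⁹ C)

The kinetic energy gained is K = qV = (1×1.60×10^-19)(1370) = 2.19×10^-16 J.
v = √(2K/m) = 2.19×10^7 m/s.
r = mv/(qB) = (9.11×10^-31)(2.19×10^7) / [(1×1.60×10^-19)(8.25×10^-3)] = 0.0151 m.

r ≈ 15.1 mm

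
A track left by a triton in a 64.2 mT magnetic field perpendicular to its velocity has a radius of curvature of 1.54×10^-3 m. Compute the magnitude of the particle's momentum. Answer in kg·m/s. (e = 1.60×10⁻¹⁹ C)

p ≈ 1.58×10^-23 kg·m/s

Since qvB = mv²/r, the momentum p = mv = qBr.
p = (1×1.60×10^-19)(0.0642)(1.54×10^-3) = 1.58×10^-23 kg·m/s.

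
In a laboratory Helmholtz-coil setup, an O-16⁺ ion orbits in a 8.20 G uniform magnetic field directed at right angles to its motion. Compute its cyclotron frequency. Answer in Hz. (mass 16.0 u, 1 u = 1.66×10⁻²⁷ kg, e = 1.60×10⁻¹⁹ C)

f ≈ 786 Hz

f = qB/(2πm) = (1×1.60×10^-19)(8.20×10^-4) / [2π(2.66×10^-26)] = 786 Hz.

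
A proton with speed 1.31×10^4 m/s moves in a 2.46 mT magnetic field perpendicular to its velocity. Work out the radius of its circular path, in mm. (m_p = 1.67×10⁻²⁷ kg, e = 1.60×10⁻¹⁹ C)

r ≈ 55.6 mm

The magnetic force provides the centripetal force: qvB = mv²/r, so r = mv/(qB).
r = (1.67×10^-27 kg)(1.31×10^4 m/s) / [(1×1.60×10^-19 C)(2.46×10^-3 T)] = 0.0556 m.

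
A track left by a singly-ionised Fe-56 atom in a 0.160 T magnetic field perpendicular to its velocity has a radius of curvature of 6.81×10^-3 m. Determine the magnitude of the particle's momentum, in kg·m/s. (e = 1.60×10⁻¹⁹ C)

Since qvB = mv²/r, the momentum p = mv = qBr.
p = (1×1.60×10^-19)(0.160)(6.81×10^-3) = 1.74×10^-22 kg·m/s.

p ≈ 1.74×10^-22 kg·m/s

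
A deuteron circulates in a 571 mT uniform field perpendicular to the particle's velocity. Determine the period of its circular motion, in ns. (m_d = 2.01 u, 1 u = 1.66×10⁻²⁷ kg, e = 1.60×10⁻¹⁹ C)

The cyclotron period is independent of speed: T = 2πm/(qB).
T = 2π(3.34×10^-27) / [(1×1.60×10^-19)(0.571)] = 2.29×10^-7 s.

T ≈ 229 ns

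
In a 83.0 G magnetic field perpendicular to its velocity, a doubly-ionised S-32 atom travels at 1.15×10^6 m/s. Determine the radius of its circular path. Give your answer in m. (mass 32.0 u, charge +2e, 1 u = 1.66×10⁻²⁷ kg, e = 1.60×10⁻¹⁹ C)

The magnetic force provides the centripetal force: qvB = mv²/r, so r = mv/(qB).
r = (5.31×10^-26 kg)(1.15×10^6 m/s) / [(2×1.60×10^-19 C)(8.30×10^-3 T)] = 23.0 m.

r ≈ 23.0 m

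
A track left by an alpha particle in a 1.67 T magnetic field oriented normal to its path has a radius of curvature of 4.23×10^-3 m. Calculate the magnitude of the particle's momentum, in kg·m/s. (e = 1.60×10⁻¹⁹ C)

p ≈ 2.26×10^-21 kg·m/s

Since qvB = mv²/r, the momentum p = mv = qBr.
p = (2×1.60×10^-19)(1.67)(4.23×10^-3) = 2.26×10^-21 kg·m/s.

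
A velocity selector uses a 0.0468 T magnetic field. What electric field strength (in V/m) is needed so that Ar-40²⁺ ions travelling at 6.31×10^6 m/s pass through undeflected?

qE = qvB ⇒ E = vB = (6.31×10^6)(0.0468) = 2.95×10^5 V/m.

E ≈ 2.95×10^5 V/m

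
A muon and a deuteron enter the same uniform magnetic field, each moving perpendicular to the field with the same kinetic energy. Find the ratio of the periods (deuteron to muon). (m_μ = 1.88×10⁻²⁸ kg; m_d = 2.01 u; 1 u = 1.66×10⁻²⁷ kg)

ratio ≈ 17.7

T = 2πm/(qB) is independent of speed, so T₂/T₁ = (m₂/q₂)/(m₁/q₁).
T_{deuteron}/T_{muon} = (3.34×10^-27/1e) / (1.88×10^-28/1e) = 17.7.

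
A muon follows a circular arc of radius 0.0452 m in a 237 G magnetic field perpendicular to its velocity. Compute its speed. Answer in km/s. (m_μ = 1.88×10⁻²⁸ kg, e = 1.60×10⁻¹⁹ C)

v ≈ 912 km/s

From qvB = mv²/r, v = qBr/m.
v = (1×1.60×10^-19)(0.0237)(0.0452) / (1.88×10^-28) = 9.12×10^5 m/s.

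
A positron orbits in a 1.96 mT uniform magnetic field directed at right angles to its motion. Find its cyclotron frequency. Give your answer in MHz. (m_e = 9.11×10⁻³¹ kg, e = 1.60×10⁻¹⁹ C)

f ≈ 54.8 MHz

f = qB/(2πm) = (1×1.60×10^-19)(1.96×10^-3) / [2π(9.11×10^-31)] = 5.48×10^7 Hz.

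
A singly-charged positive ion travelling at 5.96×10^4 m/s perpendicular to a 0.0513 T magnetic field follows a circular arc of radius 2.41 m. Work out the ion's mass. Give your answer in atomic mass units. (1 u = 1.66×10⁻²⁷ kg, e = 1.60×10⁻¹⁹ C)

m ≈ 200 u

qvB = mv²/r ⇒ m = qBr/v.
m = (1×1.60×10^-19)(0.0513)(2.41) / (5.96×10^4) = 3.32×10^-25 kg = 200 u.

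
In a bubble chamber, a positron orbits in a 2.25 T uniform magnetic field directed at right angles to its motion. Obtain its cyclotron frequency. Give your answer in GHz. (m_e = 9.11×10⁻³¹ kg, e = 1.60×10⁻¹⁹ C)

f = qB/(2πm) = (1×1.60×10^-19)(2.25) / [2π(9.11×10^-31)] = 6.29×10^10 Hz.

f ≈ 62.9 GHz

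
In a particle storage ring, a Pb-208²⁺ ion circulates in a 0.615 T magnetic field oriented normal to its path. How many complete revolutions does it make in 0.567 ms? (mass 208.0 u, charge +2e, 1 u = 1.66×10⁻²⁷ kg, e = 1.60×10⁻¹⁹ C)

N = 51

T = 2πm/(qB) = 2π(3.4528×10^-25) / [(2×1.60×10^-19)(0.615)] = 1.1024×10^-5 s.
N = t/T = 5.67×10^-4 / 1.1024×10^-5 ≈ 51.43, so 51 complete revolutions.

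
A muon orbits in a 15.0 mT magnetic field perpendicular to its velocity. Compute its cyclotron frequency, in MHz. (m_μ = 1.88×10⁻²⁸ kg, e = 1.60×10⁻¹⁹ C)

f ≈ 2.03 MHz

f = qB/(2πm) = (1×1.60×10^-19)(0.0150) / [2π(1.88×10^-28)] = 2.03×10^6 Hz.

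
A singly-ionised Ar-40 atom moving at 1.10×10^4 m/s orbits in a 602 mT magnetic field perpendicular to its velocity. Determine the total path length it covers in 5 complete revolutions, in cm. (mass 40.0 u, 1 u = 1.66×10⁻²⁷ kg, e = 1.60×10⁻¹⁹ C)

r = mv/(qB) = 7.58×10^-3 m, so one revolution covers 2πr = 0.0476 m.
In 5 revolutions: L = 5·2πr = 0.238 m.

L ≈ 23.8 cm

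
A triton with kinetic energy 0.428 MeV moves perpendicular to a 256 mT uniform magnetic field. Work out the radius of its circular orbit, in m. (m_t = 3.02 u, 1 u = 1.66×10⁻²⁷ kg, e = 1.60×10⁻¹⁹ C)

Convert the energy: K = 0.428 MeV = 6.85×10^-14 J.
v = √(2K/m) = √(2·6.85×10^-14/5.01×10^-27) = 5.23×10^6 m/s.
r = mv/(qB) = (5.01×10^-27)(5.23×10^6) / [(1×1.60×10^-19)(0.256)] = 0.640 m.

r ≈ 0.640 m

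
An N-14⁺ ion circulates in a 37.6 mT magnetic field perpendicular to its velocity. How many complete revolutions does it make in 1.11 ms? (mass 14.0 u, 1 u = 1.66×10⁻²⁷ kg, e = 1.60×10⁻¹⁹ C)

T = 2πm/(qB) = 2π(2.324×10^-26) / [(1×1.60×10^-19)(0.0376)] = 2.4272×10^-5 s.
N = t/T = 1.11×10^-3 / 2.4272×10^-5 ≈ 45.73, so 45 complete revolutions.

N = 45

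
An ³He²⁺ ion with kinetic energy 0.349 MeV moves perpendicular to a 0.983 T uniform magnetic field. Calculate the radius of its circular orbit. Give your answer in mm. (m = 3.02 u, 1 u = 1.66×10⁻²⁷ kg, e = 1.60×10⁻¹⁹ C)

r ≈ 75.2 mm

Convert the energy: K = 0.349 MeV = 5.58×10^-14 J.
v = √(2K/m) = √(2·5.58×10^-14/5.01×10^-27) = 4.72×10^6 m/s.
r = mv/(qB) = (5.01×10^-27)(4.72×10^6) / [(2×1.60×10^-19)(0.983)] = 0.0752 m.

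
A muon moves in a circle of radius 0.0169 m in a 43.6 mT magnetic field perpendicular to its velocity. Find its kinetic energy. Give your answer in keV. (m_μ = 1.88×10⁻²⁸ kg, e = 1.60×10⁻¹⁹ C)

v = qBr/m = (1×1.60×10^-19)(0.0436)(0.0169) / (1.88×10^-28) = 6.27×10^5 m/s.
K = ½mv² = 0.5·(1.88×10^-28)·(6.27×10^5)² = 3.70×10^-17 J = 0.231 keV.

K ≈ 0.231 keV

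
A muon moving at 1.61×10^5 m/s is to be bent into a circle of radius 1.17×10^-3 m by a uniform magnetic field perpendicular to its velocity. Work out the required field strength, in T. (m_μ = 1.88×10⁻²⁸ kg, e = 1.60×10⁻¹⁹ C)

qvB = mv²/r gives B = mv/(qr).
B = (1.88×10^-28)(1.61×10^5) / [(1×1.60×10^-19)(1.17×10^-3)] = 0.162 T.

B ≈ 0.162 T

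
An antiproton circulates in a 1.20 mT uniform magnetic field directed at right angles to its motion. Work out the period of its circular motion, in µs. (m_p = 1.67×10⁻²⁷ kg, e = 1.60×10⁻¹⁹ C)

T ≈ 54.7 µs

The cyclotron period is independent of speed: T = 2πm/(qB).
T = 2π(1.67×10^-27) / [(1×1.60×10^-19)(1.20×10^-3)] = 5.47×10^-5 s.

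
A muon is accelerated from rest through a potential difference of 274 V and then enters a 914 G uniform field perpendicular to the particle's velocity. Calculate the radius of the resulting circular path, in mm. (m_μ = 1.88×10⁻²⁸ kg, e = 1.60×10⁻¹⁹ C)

r ≈ 8.78 mm

The kinetic energy gained is K = qV = (1×1.60×10^-19)(274) = 4.38×10^-17 J.
v = √(2K/m) = 6.83×10^5 m/s.
r = mv/(qB) = (1.88×10^-28)(6.83×10^5) / [(1×1.60×10^-19)(0.0914)] = 8.78×10^-3 m.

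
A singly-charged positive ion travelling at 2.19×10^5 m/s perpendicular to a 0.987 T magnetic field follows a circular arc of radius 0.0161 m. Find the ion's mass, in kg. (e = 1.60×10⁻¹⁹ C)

m ≈ 1.16×10^-26 kg

qvB = mv²/r ⇒ m = qBr/v.
m = (1×1.60×10^-19)(0.987)(0.0161) / (2.19×10^5) = 1.16×10^-26 kg.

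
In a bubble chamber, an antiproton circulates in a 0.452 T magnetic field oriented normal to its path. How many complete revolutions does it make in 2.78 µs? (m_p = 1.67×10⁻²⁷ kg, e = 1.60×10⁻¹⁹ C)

T = 2πm/(qB) = 2π(1.67×10^-27) / [(1×1.60×10^-19)(0.452)] = 1.4509×10^-7 s.
N = t/T = 2.78×10^-6 / 1.4509×10^-7 ≈ 19.16, so 19 complete revolutions.

N = 19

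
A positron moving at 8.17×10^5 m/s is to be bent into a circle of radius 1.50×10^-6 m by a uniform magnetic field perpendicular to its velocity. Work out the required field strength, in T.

qvB = mv²/r gives B = mv/(qr).
B = (9.11×10^-31)(8.17×10^5) / [(1×1.60×10^-19)(1.50×10^-6)] = 3.10 T.

B ≈ 3.10 T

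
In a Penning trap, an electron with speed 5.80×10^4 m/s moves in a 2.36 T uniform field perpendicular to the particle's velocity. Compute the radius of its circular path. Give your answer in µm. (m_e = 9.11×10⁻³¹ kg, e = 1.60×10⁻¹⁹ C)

The magnetic force provides the centripetal force: qvB = mv²/r, so r = mv/(qB).
r = (9.11×10^-31 kg)(5.80×10^4 m/s) / [(1×1.60×10^-19 C)(2.36 T)] = 1.40×10^-7 m.

r ≈ 0.140 µm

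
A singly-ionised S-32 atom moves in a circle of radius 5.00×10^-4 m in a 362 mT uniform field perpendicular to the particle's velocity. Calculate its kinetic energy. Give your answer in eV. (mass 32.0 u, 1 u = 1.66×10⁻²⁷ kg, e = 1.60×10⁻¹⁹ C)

v = qBr/m = (1×1.60×10^-19)(0.362)(5.00×10^-4) / (5.31×10^-26) = 545 m/s.
K = ½mv² = 0.5·(5.31×10^-26)·(545)² = 7.89×10^-21 J = 0.0493 eV.

K ≈ 0.0493 eV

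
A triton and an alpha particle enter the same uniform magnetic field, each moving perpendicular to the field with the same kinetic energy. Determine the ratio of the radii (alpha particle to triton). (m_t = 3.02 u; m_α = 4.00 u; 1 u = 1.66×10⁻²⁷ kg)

ratio ≈ 0.575

r = √(2mK)/(qB) ⇒ at equal K, r ∝ √m/q.
r_{alpha particle}/r_{triton} = 0.575.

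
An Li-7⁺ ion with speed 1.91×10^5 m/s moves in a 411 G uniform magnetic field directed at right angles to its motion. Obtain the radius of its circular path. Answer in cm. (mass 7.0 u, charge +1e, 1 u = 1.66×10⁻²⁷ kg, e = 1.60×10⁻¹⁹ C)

The magnetic force provides the centripetal force: qvB = mv²/r, so r = mv/(qB).
r = (1.16×10^-26 kg)(1.91×10^5 m/s) / [(1×1.60×10^-19 C)(0.0411 T)] = 0.338 m.

r ≈ 33.8 cm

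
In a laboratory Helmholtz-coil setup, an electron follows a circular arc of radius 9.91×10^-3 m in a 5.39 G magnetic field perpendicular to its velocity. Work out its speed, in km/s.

From qvB = mv²/r, v = qBr/m.
v = (1×1.60×10^-19)(5.39×10^-4)(9.91×10^-3) / (9.11×10^-31) = 9.38×10^5 m/s.

v ≈ 938 km/s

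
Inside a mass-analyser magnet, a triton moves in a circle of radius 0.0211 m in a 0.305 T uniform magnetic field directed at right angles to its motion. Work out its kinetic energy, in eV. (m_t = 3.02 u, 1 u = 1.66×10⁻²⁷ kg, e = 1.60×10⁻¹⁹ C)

K ≈ 661 eV

v = qBr/m = (1×1.60×10^-19)(0.305)(0.0211) / (5.01×10^-27) = 2.05×10^5 m/s.
K = ½mv² = 0.5·(5.01×10^-27)·(2.05×10^5)² = 1.06×10^-16 J = 661 eV.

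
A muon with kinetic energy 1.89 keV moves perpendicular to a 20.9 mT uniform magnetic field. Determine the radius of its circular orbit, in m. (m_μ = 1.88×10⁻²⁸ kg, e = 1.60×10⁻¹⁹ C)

Convert the energy: K = 1.89 keV = 3.02×10^-16 J.
v = √(2K/m) = √(2·3.02×10^-16/1.88×10^-28) = 1.79×10^6 m/s.
r = mv/(qB) = (1.88×10^-28)(1.79×10^6) / [(1×1.60×10^-19)(0.0209)] = 0.101 m.

r ≈ 0.101 m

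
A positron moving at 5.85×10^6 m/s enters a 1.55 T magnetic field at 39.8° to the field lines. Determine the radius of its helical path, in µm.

r ≈ 13.8 µm

Only the perpendicular component v⊥ = v sin39.8° = 3.74×10^6 m/s is bent by the field.
r = m v⊥ /(qB) = (9.11×10^-31)(3.74×10^6) / [(1×1.60×10^-19)(1.55)] = 1.38×10^-5 m.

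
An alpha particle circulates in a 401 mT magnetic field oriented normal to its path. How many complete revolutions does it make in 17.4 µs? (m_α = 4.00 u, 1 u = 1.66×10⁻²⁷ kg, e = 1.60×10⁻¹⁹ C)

T = 2πm/(qB) = 2π(6.64×10^-27) / [(2×1.60×10^-19)(0.401)] = 3.2513×10^-7 s.
N = t/T = 1.74×10^-5 / 3.2513×10^-7 ≈ 53.52, so 53 complete revolutions.

N = 53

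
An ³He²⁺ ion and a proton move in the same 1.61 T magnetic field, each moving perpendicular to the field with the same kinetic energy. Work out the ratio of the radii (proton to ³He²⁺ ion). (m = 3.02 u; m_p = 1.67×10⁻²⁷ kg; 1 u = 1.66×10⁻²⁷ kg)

ratio ≈ 1.15

r = √(2mK)/(qB) ⇒ at equal K, r ∝ √m/q.
r_{proton}/r_{³He²⁺ ion} = 1.15.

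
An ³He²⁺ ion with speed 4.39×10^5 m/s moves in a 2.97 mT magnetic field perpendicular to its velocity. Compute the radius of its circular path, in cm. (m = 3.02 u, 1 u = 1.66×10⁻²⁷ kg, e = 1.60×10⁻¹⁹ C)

The magnetic force provides the centripetal force: qvB = mv²/r, so r = mv/(qB).
r = (5.01×10^-27 kg)(4.39×10^5 m/s) / [(2×1.60×10^-19 C)(2.97×10^-3 T)] = 2.32 m.

r ≈ 232 cm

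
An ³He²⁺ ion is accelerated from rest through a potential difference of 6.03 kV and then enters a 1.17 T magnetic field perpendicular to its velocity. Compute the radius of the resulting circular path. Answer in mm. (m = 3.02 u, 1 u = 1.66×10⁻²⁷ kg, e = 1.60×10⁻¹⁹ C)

The kinetic energy gained is K = qV = (2×1.60×10^-19)(6030) = 1.93×10^-15 J.
v = √(2K/m) = 8.77×10^5 m/s.
r = mv/(qB) = (5.01×10^-27)(8.77×10^5) / [(2×1.60×10^-19)(1.17)] = 0.0117 m.

r ≈ 11.7 mm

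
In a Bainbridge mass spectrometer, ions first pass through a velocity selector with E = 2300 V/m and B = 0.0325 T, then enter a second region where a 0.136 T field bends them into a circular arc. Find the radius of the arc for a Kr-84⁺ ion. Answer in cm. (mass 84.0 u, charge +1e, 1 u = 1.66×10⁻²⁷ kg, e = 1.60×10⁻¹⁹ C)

r ≈ 45.3 cm

The selector passes v = E/B = 2300/0.0325 = 7.08×10^4 m/s.
In the deflection region, r = mv/(qB₂) = (1.39×10^-25)(7.08×10^4) / [(1×1.60×10^-19)(0.136)] = 0.453 m.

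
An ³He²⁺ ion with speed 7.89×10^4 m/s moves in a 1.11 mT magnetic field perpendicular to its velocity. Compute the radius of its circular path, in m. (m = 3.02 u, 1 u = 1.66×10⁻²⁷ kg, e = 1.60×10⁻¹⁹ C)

The magnetic force provides the centripetal force: qvB = mv²/r, so r = mv/(qB).
r = (5.01×10^-27 kg)(7.89×10^4 m/s) / [(2×1.60×10^-19 C)(1.11×10^-3 T)] = 1.11 m.

r ≈ 1.11 m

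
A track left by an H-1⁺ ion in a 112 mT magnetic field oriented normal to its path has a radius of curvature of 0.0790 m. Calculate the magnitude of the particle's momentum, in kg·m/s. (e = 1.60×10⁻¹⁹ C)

Since qvB = mv²/r, the momentum p = mv = qBr.
p = (1×1.60×10^-19)(0.112)(0.0790) = 1.42×10^-21 kg·m/s.

p ≈ 1.42×10^-21 kg·m/s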